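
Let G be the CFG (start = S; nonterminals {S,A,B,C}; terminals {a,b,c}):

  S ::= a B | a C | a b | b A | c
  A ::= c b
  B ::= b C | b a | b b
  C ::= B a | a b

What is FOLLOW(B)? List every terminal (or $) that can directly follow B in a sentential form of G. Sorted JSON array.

FIRST iteration:
round 1:
  A via A→c b: +{c}
  B via B→b C: +{b}
  C via C→B a: +{b}
  C via C→a b: +{a}
  S via S→a B: +{a}
  S via S→b A: +{b}
  S via S→c: +{c}
  FIRST[S]={a,b,c}  FIRST[A]={c}  FIRST[B]={b}  FIRST[C]={a,b}
round 2: — fixpoint
  FIRST[S]={a,b,c}  FIRST[A]={c}  FIRST[B]={b}  FIRST[C]={a,b}

FOLLOW sets:
seed FOLLOW(S) with $
iter 1:
  C→B a: FOLLOW(B) ⊇ FIRST(a) = {a}; new: +{a}
  S→a B: FOLLOW(B) ⊇ FOLLOW(S) ⊇ {$}; new: +{$}
  S→a C: FOLLOW(C) ⊇ FOLLOW(S) ⊇ {$}; new: +{$}
  S→b A: FOLLOW(A) ⊇ FOLLOW(S) ⊇ {$}; new: +{$}
  FOLLOW[S]={$}  FOLLOW[A]={$}  FOLLOW[B]={$,a}  FOLLOW[C]={$}
iter 2:
  B→b C: FOLLOW(C) ⊇ FOLLOW(B) ⊇ {$,a}; new: +{a}
  FOLLOW[S]={$}  FOLLOW[A]={$}  FOLLOW[B]={$,a}  FOLLOW[C]={$,a}
iter 3: (no change)
  FOLLOW[S]={$}  FOLLOW[A]={$}  FOLLOW[B]={$,a}  FOLLOW[C]={$,a}

FOLLOW(B) = ["$", "a"]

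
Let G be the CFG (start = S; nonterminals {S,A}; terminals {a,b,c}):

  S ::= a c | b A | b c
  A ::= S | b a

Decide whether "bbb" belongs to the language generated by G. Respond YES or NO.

Convert to CNF:
  S -> T0 T1 | T2 A | T2 T1
  A -> T0 T1 | T2 A | T2 T0 | T2 T1
  T0 -> a
  T1 -> c
  T2 -> b

CYK fill:
  [0..0]={T2}  "b"  orig:{}
  [1..1]={T2}  "b"  orig:{}
  [2..2]={T2}  "b"  orig:{}
  [0..1]=∅  "bb"
  [1..2]=∅  "bb"
  [0..2]=∅  "bbb"

S ∉ T[0,2] ⇒ NO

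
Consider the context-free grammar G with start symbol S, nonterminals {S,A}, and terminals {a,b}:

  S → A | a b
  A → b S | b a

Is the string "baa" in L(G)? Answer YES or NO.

Convert to CNF:
  S -> T0 S | T0 T1 | T1 T0
  A -> T0 S | T0 T1
  T0 -> b
  T1 -> a

CYK fill:
  T[0,0] 'b' = {T0}  orig:{}
  T[1,1] 'a' = {T1}  orig:{}
  T[2,2] 'a' = {T1}  orig:{}
  T[0,1] 'ba' = {A,S}
  T[1,2] 'aa' = ∅
  T[0,2] 'baa' = ∅

S ∉ T[0,2] ⇒ NO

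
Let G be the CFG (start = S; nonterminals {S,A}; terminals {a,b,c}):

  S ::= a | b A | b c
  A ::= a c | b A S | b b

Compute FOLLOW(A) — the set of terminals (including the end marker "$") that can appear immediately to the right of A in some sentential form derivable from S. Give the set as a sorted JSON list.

FIRST sets, iterate to fixpoint:
round 1:
  A via A→a c: +{a}
  A via A→b A S: +{b}
  S via S→a: +{a}
  S via S→b A: +{b}
  FIRST(S)={a,b}  FIRST(A)={a,b}
round 2: done
  FIRST(S)={a,b}  FIRST(A)={a,b}

FOLLOW iteration:
initialize: $ ∈ FOLLOW(S)
round 1:
  A→b A S: FOLLOW(A) ⊇ FIRST(S) = {a,b}; new: +{a,b}
  A→b A S: FOLLOW(S) ⊇ FOLLOW(A) ⊇ {a,b}; new: +{a,b}
  S→b A: FOLLOW(A) ⊇ FOLLOW(S) ⊇ {$,a,b}; new: +{$}
  S: {$,a,b}  A: {$,a,b}
round 2: (stable)
  S: {$,a,b}  A: {$,a,b}

FOLLOW(A) = ["$", "a", "b"]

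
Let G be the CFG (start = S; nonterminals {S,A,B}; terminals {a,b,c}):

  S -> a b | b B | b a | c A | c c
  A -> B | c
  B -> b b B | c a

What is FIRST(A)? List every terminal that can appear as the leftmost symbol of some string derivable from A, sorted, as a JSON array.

Compute FIRST by fixpoint:
round 1:
  A via A→c: +{c}
  B via B→b b B: +{b}
  B via B→c a: +{c}
  S via S→a b: +{a}
  S via S→b B: +{b}
  S via S→c A: +{c}
  FIRST(S)={a,b,c}  FIRST(A)={c}  FIRST(B)={b,c}
round 2:
  A via A→B: +{b}
  FIRST(S)={a,b,c}  FIRST(A)={b,c}  FIRST(B)={b,c}
round 3: (stable)
  FIRST(S)={a,b,c}  FIRST(A)={b,c}  FIRST(B)={b,c}

FIRST(A) = ["b", "c"]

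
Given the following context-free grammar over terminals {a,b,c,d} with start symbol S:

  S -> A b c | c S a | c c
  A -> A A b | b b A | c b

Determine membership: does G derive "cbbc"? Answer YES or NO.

Convert to CNF:
  S -> A X5 | T1 T1 | T1 X6
  A -> A X3 | T0 X4 | T1 T0
  T0 -> b
  T1 -> c
  T2 -> a
  X3 -> A T0
  X4 -> T0 A
  X5 -> T0 T1
  X6 -> S T2

CYK table (by increasing span):
  T[0,0] 'c' = {T1}  orig:{}
  T[1,1] 'b' = {T0}  orig:{}
  T[2,2] 'b' = {T0}  orig:{}
  T[3,3] 'c' = {T1}  orig:{}
  T[0,1] 'cb' = {A}
  T[1,2] 'bb' = ∅
  T[2,3] 'bc' = {X5}  orig:{}
  T[0,2] 'cbb' = {X3}  orig:{}
  T[1,3] 'bbc' = ∅
  T[0,3] 'cbbc' = {S}

S ∈ T[0,3] ⇒ YES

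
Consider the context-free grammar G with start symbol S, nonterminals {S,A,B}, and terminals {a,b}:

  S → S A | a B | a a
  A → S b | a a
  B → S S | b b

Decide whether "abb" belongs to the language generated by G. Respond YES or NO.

Convert to CNF:
  S -> S A | T1 B | T1 T1
  A -> S T0 | T1 T1
  B -> S S | T0 T0
  T0 -> b
  T1 -> a

Fill CYK table bottom-up:
  [0..0]={T1}  "a"  orig:{}
  [1..1]={T0}  "b"  orig:{}
  [2..2]={T0}  "b"  orig:{}
  [0..1]=∅  "ab"
  [1..2]={B}  "bb"
  [0..2]={S}  "abb"

S ∈ T[0,2] ⇒ YES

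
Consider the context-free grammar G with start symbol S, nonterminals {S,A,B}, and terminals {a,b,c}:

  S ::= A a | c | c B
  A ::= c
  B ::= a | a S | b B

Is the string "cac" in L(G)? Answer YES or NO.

Convert to CNF:
  S -> A T0 | T2 B | c
  A -> c
  B -> T0 S | T1 B | a
  T0 -> a
  T1 -> b
  T2 -> c

Fill CYK table bottom-up:
  T[0,0] 'c' = {A,S,T2}  orig:{A,S}
  T[1,1] 'a' = {B,T0}  orig:{B}
  T[2,2] 'c' = {A,S,T2}  orig:{A,S}
  T[0,1] 'ca' = {S}
  T[1,2] 'ac' = {B}
  T[0,2] 'cac' = {S}

S ∈ T[0,2] ⇒ YES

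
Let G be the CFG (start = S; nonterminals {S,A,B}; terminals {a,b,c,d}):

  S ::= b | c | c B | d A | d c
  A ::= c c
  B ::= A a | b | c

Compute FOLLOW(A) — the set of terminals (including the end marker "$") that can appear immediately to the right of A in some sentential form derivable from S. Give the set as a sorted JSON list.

FIRST sets, iterate to fixpoint:
iter 1:
  A via A→c c: +{c}
  B via B→A a: +{c}
  B via B→b: +{b}
  S via S→b: +{b}
  S via S→c: +{c}
  S via S→d A: +{d}
  FIRST[S]={b,c,d}  FIRST[A]={c}  FIRST[B]={b,c}
iter 2: done
  FIRST[S]={b,c,d}  FIRST[A]={c}  FIRST[B]={b,c}

FOLLOW iteration:
seed FOLLOW(S) with $
[1]
  B→A a: FOLLOW(A) ⊇ FIRST(a) = {a}; new: +{a}
  S→c B: FOLLOW(B) ⊇ FOLLOW(S) ⊇ {$}; new: +{$}
  S→d A: FOLLOW(A) ⊇ FOLLOW(S) ⊇ {$}; new: +{$}
  S: {$}  A: {$,a}  B: {$}
[2] done
  S: {$}  A: {$,a}  B: {$}

FOLLOW(A) = ["$", "a"]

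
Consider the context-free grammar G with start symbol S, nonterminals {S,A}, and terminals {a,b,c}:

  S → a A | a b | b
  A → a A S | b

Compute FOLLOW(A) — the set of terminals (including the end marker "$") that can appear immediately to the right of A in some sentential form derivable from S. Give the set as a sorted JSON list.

FIRST iteration:
iter 1:
  A via A→a A S: +{a}
  A via A→b: +{b}
  S via S→a A: +{a}
  S via S→b: +{b}
  S: {a,b}  A: {a,b}
iter 2: (no change)
  S: {a,b}  A: {a,b}

FOLLOW iteration:
initialize: $ ∈ FOLLOW(S)
iter 1:
  A→a A S: FOLLOW(A) ⊇ FIRST(S) = {a,b}; new: +{a,b}
  A→a A S: FOLLOW(S) ⊇ FOLLOW(A) ⊇ {a,b}; new: +{a,b}
  S→a A: FOLLOW(A) ⊇ FOLLOW(S) ⊇ {$,a,b}; new: +{$}
  FOLLOW[S]={$,a,b}  FOLLOW[A]={$,a,b}
iter 2: (no change)
  FOLLOW[S]={$,a,b}  FOLLOW[A]={$,a,b}

FOLLOW(A) = ["$", "a", "b"]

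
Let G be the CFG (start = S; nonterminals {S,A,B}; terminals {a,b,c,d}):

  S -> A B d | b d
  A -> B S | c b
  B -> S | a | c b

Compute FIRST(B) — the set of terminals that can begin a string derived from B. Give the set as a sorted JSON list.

FIRST iteration:
round 1:
  A via A→c b: +{c}
  B via B→a: +{a}
  B via B→c b: +{c}
  S via S→A B d: +{c}
  S via S→b d: +{b}
  FIRST(S)={b,c}  FIRST(A)={c}  FIRST(B)={a,c}
round 2:
  A via A→B S: +{a}
  B via B→S: +{b}
  S via S→A B d: +{a}
  FIRST(S)={a,b,c}  FIRST(A)={a,c}  FIRST(B)={a,b,c}
round 3:
  A via A→B S: +{b}
  FIRST(S)={a,b,c}  FIRST(A)={a,b,c}  FIRST(B)={a,b,c}
round 4: (no change)
  FIRST(S)={a,b,c}  FIRST(A)={a,b,c}  FIRST(B)={a,b,c}

FIRST(B) = ["a", "b", "c"]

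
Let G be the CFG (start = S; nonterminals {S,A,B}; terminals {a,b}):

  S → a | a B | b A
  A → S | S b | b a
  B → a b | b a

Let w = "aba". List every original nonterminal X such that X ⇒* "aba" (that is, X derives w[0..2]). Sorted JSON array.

Convert to CNF:
  S -> T0 A | T1 B | a
  A -> S T0 | T0 A | T0 T1 | T1 B | a
  B -> T0 T1 | T1 T0
  T0 -> b
  T1 -> a

Fill CYK table bottom-up (cells [i..j] with 0 ≤ i ≤ j ≤ 2 only):
  [0..0]={A,S,T1}  "a"  orig:{A,S}
  [1..1]={T0}  "b"  orig:{}
  [2..2]={A,S,T1}  "a"  orig:{A,S}
  [0..1]={A,B}  "ab"
  [1..2]={A,B,S}  "ba"
  [0..2]={A,S}  "aba"

Original NTs in T[0,2] deriving "aba": ["A", "S"]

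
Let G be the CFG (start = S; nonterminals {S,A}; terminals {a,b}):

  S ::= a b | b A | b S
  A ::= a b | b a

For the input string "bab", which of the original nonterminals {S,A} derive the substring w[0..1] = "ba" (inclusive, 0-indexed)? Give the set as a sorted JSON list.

CNF form of G:
  S -> T0 T1 | T1 A | T1 S
  A -> T0 T1 | T1 T0
  T0 -> a
  T1 -> b

Fill CYK table bottom-up (cells [i..j] with 0 ≤ i ≤ j ≤ 1 only):
  cell(0,0) b: {T1}  orig:{}
  cell(1,1) a: {T0}  orig:{}
  cell(0,1) ba: {A}

Original NTs in T[0,1] deriving "ba": ["A"]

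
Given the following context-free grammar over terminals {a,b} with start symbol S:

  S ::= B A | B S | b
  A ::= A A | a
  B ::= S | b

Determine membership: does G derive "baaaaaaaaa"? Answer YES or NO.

Convert to CNF:
  S -> B A | B S | b
  A -> A A | a
  B -> B A | B S | b

CYK table (by increasing span):
  cell(0,0) b: {B,S}
  cell(1,1) a: {A}
  cell(2,2) a: {A}
  cell(3,3) a: {A}
  cell(4,4) a: {A}
  cell(5,5) a: {A}
  cell(6,6) a: {A}
  cell(7,7) a: {A}
  cell(8,8) a: {A}
  cell(9,9) a: {A}
  cell(0,1) ba: {B,S}
  cell(1,2) aa: {A}
  cell(2,3) aa: {A}
  cell(3,4) aa: {A}
  cell(4,5) aa: {A}
  cell(5,6) aa: {A}
  cell(6,7) aa: {A}
  cell(7,8) aa: {A}
  cell(8,9) aa: {A}
  cell(0,2) baa: {B,S}
  cell(1,3) aaa: {A}
  cell(2,4) aaa: {A}
  cell(3,5) aaa: {A}
  cell(4,6) aaa: {A}
  cell(5,7) aaa: {A}
  cell(6,8) aaa: {A}
  cell(7,9) aaa: {A}
  cell(0,3) baaa: {B,S}
  cell(1,4) aaaa: {A}
  cell(2,5) aaaa: {A}
  cell(3,6) aaaa: {A}
  cell(4,7) aaaa: {A}
  cell(5,8) aaaa: {A}
  cell(6,9) aaaa: {A}
  cell(0,4) baaaa: {B,S}
  cell(1,5) aaaaa: {A}
  cell(2,6) aaaaa: {A}
  cell(3,7) aaaaa: {A}
  cell(4,8) aaaaa: {A}
  cell(5,9) aaaaa: {A}
  cell(0,5) baaaaa: {B,S}
  cell(1,6) aaaaaa: {A}
  cell(2,7) aaaaaa: {A}
  cell(3,8) aaaaaa: {A}
  cell(4,9) aaaaaa: {A}
  cell(0,6) baaaaaa: {B,S}
  cell(1,7) aaaaaaa: {A}
  cell(2,8) aaaaaaa: {A}
  cell(3,9) aaaaaaa: {A}
  cell(0,7) baaaaaaa: {B,S}
  cell(1,8) aaaaaaaa: {A}
  cell(2,9) aaaaaaaa: {A}
  cell(0,8) baaaaaaaa: {B,S}
  cell(1,9) aaaaaaaaa: {A}
  cell(0,9) baaaaaaaaa: {B,S}

S ∈ T[0,9] ⇒ YES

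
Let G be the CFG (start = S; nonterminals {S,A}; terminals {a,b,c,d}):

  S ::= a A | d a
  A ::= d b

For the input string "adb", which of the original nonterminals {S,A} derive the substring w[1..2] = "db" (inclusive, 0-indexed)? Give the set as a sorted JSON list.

Convert to CNF:
  S -> T0 T2 | T2 A
  A -> T0 T1
  T0 -> d
  T1 -> b
  T2 -> a

Fill CYK table bottom-up — only the sub-triangle for w[1..2]:
  T[1,1] 'd' = {T0}  orig:{}
  T[2,2] 'b' = {T1}  orig:{}
  T[1,2] 'db' = {A}

Original NTs in T[1,2] deriving "db": ["A"]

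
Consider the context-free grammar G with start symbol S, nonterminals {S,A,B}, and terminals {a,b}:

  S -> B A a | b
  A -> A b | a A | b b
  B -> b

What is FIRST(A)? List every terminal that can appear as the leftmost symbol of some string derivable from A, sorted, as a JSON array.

Compute FIRST by fixpoint:
iter 1:
  A via A→a A: +{a}
  A via A→b b: +{b}
  B via B→b: +{b}
  S via S→B A a: +{b}
  FIRST(S)={b}  FIRST(A)={a,b}  FIRST(B)={b}
iter 2: — fixpoint
  FIRST(S)={b}  FIRST(A)={a,b}  FIRST(B)={b}

FIRST(A) = ["a", "b"]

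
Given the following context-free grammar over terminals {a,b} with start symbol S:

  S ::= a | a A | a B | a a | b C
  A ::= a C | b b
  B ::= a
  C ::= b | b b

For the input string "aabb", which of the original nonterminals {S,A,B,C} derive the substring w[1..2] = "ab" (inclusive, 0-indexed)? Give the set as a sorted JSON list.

CNF form of G:
  S -> T0 A | T0 B | T0 T0 | T1 C | a
  A -> T0 C | T1 T1
  B -> a
  C -> T1 T1 | b
  T0 -> a
  T1 -> b

CYK fill, restricted to cells inside w[1..2]:
  T[1,1] 'a' = {B,S,T0}  orig:{B,S}
  T[2,2] 'b' = {C,T1}  orig:{C}
  T[1,2] 'ab' = {A}

Original NTs in T[1,2] deriving "ab": ["A"]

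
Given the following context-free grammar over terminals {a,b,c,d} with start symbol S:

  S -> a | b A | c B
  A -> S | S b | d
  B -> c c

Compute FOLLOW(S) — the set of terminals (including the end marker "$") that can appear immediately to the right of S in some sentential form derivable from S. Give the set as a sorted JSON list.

FIRST iteration:
[1]
  A via A→d: +{d}
  B via B→c c: +{c}
  S via S→a: +{a}
  S via S→b A: +{b}
  S via S→c B: +{c}
  FIRST[S]={a,b,c}  FIRST[A]={d}  FIRST[B]={c}
[2]
  A via A→S: +{a,b,c}
  FIRST[S]={a,b,c}  FIRST[A]={a,b,c,d}  FIRST[B]={c}
[3] (no change)
  FIRST[S]={a,b,c}  FIRST[A]={a,b,c,d}  FIRST[B]={c}

FOLLOW sets:
initialize: $ ∈ FOLLOW(S)
[1]
  A→S b: FOLLOW(S) ⊇ FIRST(b) = {b}; new: +{b}
  S→b A: FOLLOW(A) ⊇ FOLLOW(S) ⊇ {$,b}; new: +{$,b}
  S→c B: FOLLOW(B) ⊇ FOLLOW(S) ⊇ {$,b}; new: +{$,b}
  FOLLOW[S]={$,b}  FOLLOW[A]={$,b}  FOLLOW[B]={$,b}
[2] (stable)
  FOLLOW[S]={$,b}  FOLLOW[A]={$,b}  FOLLOW[B]={$,b}

FOLLOW(S) = ["$", "b"]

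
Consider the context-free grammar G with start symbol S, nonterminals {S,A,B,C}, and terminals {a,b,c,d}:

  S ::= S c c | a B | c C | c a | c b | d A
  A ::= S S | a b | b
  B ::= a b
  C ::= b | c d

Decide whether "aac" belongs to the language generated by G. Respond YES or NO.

Convert to CNF:
  S -> S X4 | T0 B | T2 C | T2 T0 | T2 T1 | T3 A
  A -> S S | T0 T1 | b
  B -> T0 T1
  C -> T2 T3 | b
  T0 -> a
  T1 -> b
  T2 -> c
  T3 -> d
  X4 -> T2 T2

CYK table (by increasing span):
  cell(0,0) a: {T0}  orig:{}
  cell(1,1) a: {T0}  orig:{}
  cell(2,2) c: {T2}  orig:{}
  cell(0,1) aa: ∅
  cell(1,2) ac: ∅
  cell(0,2) aac: ∅

S ∉ T[0,2] ⇒ NO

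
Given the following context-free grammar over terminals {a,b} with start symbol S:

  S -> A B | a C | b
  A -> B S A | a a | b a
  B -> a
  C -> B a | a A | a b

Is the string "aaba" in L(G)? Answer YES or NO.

Convert to CNF:
  S -> A B | T0 C | b
  A -> B X2 | T0 T0 | T1 T0
  B -> a
  C -> B T0 | T0 A | T0 T1
  T0 -> a
  T1 -> b
  X2 -> S A

CYK fill:
  cell(0,0) a: {B,T0}  orig:{B}
  cell(1,1) a: {B,T0}  orig:{B}
  cell(2,2) b: {S,T1}  orig:{S}
  cell(3,3) a: {B,T0}  orig:{B}
  cell(0,1) aa: {A,C}
  cell(1,2) ab: {C}
  cell(2,3) ba: {A}
  cell(0,2) aab: {S}
  cell(1,3) aba: {C}
  cell(0,3) aaba: {S}

S ∈ T[0,3] ⇒ YES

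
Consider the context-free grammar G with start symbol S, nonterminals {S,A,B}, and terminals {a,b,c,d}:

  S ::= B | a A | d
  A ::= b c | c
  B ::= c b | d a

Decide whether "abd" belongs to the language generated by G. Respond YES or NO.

Convert to CNF:
  S -> T1 T0 | T2 T3 | T3 A | d
  A -> T0 T1 | c
  B -> T1 T0 | T2 T3
  T0 -> b
  T1 -> c
  T2 -> d
  T3 -> a

Fill CYK table bottom-up:
  T[0,0] 'a' = {T3}  orig:{}
  T[1,1] 'b' = {T0}  orig:{}
  T[2,2] 'd' = {S,T2}  orig:{S}
  T[0,1] 'ab' = ∅
  T[1,2] 'bd' = ∅
  T[0,2] 'abd' = ∅

S ∉ T[0,2] ⇒ NO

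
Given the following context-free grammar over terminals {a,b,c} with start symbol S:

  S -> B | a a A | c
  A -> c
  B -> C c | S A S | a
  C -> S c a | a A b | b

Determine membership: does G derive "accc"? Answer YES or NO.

CNF form of G:
  S -> C T0 | S X6 | T1 X7 | a | c
  A -> c
  B -> C T0 | S X3 | a
  C -> S X4 | T1 X5 | b
  T0 -> c
  T1 -> a
  T2 -> b
  X3 -> A S
  X4 -> T0 T1
  X5 -> A T2
  X6 -> A S
  X7 -> T1 A

CYK fill:
  T[0,0] 'a' = {B,S,T1}  orig:{B,S}
  T[1,1] 'c' = {A,S,T0}  orig:{A,S}
  T[2,2] 'c' = {A,S,T0}  orig:{A,S}
  T[3,3] 'c' = {A,S,T0}  orig:{A,S}
  T[0,1] 'ac' = {X7}  orig:{}
  T[1,2] 'cc' = {X3,X6}  orig:{}
  T[2,3] 'cc' = {X3,X6}  orig:{}
  T[0,2] 'acc' = {B,S}
  T[1,3] 'ccc' = {B,S}
  T[0,3] 'accc' = ∅

S ∉ T[0,3] ⇒ NO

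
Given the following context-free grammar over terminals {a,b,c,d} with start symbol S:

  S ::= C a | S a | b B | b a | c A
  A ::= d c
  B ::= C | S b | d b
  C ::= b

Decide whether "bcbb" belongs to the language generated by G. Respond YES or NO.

Convert to CNF:
  S -> C T3 | S T3 | T1 A | T2 B | T2 T3
  A -> T0 T1
  B -> S T2 | T0 T2 | b
  C -> b
  T0 -> d
  T1 -> c
  T2 -> b
  T3 -> a

CYK fill:
  T[0,0] 'b' = {B,C,T2}  orig:{B,C}
  T[1,1] 'c' = {T1}  orig:{}
  T[2,2] 'b' = {B,C,T2}  orig:{B,C}
  T[3,3] 'b' = {B,C,T2}  orig:{B,C}
  T[0,1] 'bc' = ∅
  T[1,2] 'cb' = ∅
  T[2,3] 'bb' = {S}
  T[0,2] 'bcb' = ∅
  T[1,3] 'cbb' = ∅
  T[0,3] 'bcbb' = ∅

S ∉ T[0,3] ⇒ NO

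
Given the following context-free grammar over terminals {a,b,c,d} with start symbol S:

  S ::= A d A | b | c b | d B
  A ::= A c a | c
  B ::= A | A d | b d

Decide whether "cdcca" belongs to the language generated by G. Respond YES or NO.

Convert to CNF:
  S -> A X6 | T0 T3 | T2 B | b
  A -> A X4 | c
  B -> A T2 | A X5 | T3 T2 | c
  T0 -> c
  T1 -> a
  T2 -> d
  T3 -> b
  X4 -> T0 T1
  X5 -> T0 T1
  X6 -> T2 A

Fill CYK table bottom-up:
  T[0,0] 'c' = {A,B,T0}  orig:{A,B}
  T[1,1] 'd' = {T2}  orig:{}
  T[2,2] 'c' = {A,B,T0}  orig:{A,B}
  T[3,3] 'c' = {A,B,T0}  orig:{A,B}
  T[4,4] 'a' = {T1}  orig:{}
  T[0,1] 'cd' = {B}
  T[1,2] 'dc' = {S,X6}  orig:{S}
  T[2,3] 'cc' = ∅
  T[3,4] 'ca' = {X4,X5}  orig:{}
  T[0,2] 'cdc' = {S}
  T[1,3] 'dcc' = ∅
  T[2,4] 'cca' = {A,B}
  T[0,3] 'cdcc' = ∅
  T[1,4] 'dcca' = {S,X6}  orig:{S}
  T[0,4] 'cdcca' = {S}

S ∈ T[0,4] ⇒ YES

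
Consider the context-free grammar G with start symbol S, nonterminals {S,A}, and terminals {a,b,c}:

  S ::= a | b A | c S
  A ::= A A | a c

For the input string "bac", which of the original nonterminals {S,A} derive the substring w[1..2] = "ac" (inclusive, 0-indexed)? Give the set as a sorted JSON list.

Convert to CNF:
  S -> T1 S | T2 A | a
  A -> A A | T0 T1
  T0 -> a
  T1 -> c
  T2 -> b

CYK table (by increasing span) (cells [i..j] with 1 ≤ i ≤ j ≤ 2 only):
  cell(1,1) a: {S,T0}  orig:{S}
  cell(2,2) c: {T1}  orig:{}
  cell(1,2) ac: {A}

Original NTs in T[1,2] deriving "ac": ["A"]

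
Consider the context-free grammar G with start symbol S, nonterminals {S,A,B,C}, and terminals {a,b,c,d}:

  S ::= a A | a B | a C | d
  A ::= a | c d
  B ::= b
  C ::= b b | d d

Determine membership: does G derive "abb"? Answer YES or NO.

Convert to CNF:
  S -> T3 A | T3 B | T3 C | d
  A -> T0 T1 | a
  B -> b
  C -> T1 T1 | T2 T2
  T0 -> c
  T1 -> d
  T2 -> b
  T3 -> a

Fill CYK table bottom-up:
  cell(0,0) a: {A,T3}  orig:{A}
  cell(1,1) b: {B,T2}  orig:{B}
  cell(2,2) b: {B,T2}  orig:{B}
  cell(0,1) ab: {S}
  cell(1,2) bb: {C}
  cell(0,2) abb: {S}

S ∈ T[0,2] ⇒ YES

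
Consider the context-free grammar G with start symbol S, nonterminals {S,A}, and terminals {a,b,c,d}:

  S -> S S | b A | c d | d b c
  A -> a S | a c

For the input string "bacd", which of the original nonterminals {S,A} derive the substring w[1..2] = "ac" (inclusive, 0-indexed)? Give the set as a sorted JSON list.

Convert to CNF:
  S -> S S | T1 T3 | T2 A | T3 X4
  A -> T0 S | T0 T1
  T0 -> a
  T1 -> c
  T2 -> b
  T3 -> d
  X4 -> T2 T1

CYK fill (cells [i..j] with 1 ≤ i ≤ j ≤ 2 only):
  [1..1]={T0}  "a"  orig:{}
  [2..2]={T1}  "c"  orig:{}
  [1..2]={A}  "ac"

Original NTs in T[1,2] deriving "ac": ["A"]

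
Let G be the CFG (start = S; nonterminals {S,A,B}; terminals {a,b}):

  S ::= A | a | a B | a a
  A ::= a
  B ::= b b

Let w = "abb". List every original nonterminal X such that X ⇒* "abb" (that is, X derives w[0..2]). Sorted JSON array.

CNF form of G:
  S -> T1 B | T1 T1 | a
  A -> a
  B -> T0 T0
  T0 -> b
  T1 -> a

Fill CYK table bottom-up (cells [i..j] with 0 ≤ i ≤ j ≤ 2 only):
  T[0,0] 'a' = {A,S,T1}  orig:{A,S}
  T[1,1] 'b' = {T0}  orig:{}
  T[2,2] 'b' = {T0}  orig:{}
  T[0,1] 'ab' = ∅
  T[1,2] 'bb' = {B}
  T[0,2] 'abb' = {S}

Original NTs in T[0,2] deriving "abb": ["S"]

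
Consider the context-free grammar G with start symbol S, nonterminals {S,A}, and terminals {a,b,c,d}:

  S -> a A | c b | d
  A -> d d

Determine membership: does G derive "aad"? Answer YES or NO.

Convert to CNF:
  S -> T1 A | T2 T3 | d
  A -> T0 T0
  T0 -> d
  T1 -> a
  T2 -> c
  T3 -> b

Fill CYK table bottom-up:
  [0..0]={T1}  "a"  orig:{}
  [1..1]={T1}  "a"  orig:{}
  [2..2]={S,T0}  "d"  orig:{S}
  [0..1]=∅  "aa"
  [1..2]=∅  "ad"
  [0..2]=∅  "aad"

S ∉ T[0,2] ⇒ NO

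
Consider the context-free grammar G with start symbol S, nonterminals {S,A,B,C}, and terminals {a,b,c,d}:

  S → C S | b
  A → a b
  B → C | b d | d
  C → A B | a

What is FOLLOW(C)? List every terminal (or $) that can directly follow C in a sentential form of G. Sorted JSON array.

FIRST sets, iterate to fixpoint:
[1]
  A via A→a b: +{a}
  B via B→b d: +{b}
  B via B→d: +{d}
  C via C→A B: +{a}
  S via S→C S: +{a}
  S via S→b: +{b}
  FIRST[S]={a,b}  FIRST[A]={a}  FIRST[B]={b,d}  FIRST[C]={a}
[2]
  B via B→C: +{a}
  FIRST[S]={a,b}  FIRST[A]={a}  FIRST[B]={a,b,d}  FIRST[C]={a}
[3] (no change)
  FIRST[S]={a,b}  FIRST[A]={a}  FIRST[B]={a,b,d}  FIRST[C]={a}

Compute FOLLOW by fixpoint:
initialize: $ ∈ FOLLOW(S)
[1]
  C→A B: FOLLOW(A) ⊇ FIRST(B) = {a,b,d}; new: +{a,b,d}
  S→C S: FOLLOW(C) ⊇ FIRST(S) = {a,b}; new: +{a,b}
  FOLLOW[S]={$}  FOLLOW[A]={a,b,d}  FOLLOW[B]={}  FOLLOW[C]={a,b}
[2]
  C→A B: FOLLOW(B) ⊇ FOLLOW(C) ⊇ {a,b}; new: +{a,b}
  FOLLOW[S]={$}  FOLLOW[A]={a,b,d}  FOLLOW[B]={a,b}  FOLLOW[C]={a,b}
[3] done
  FOLLOW[S]={$}  FOLLOW[A]={a,b,d}  FOLLOW[B]={a,b}  FOLLOW[C]={a,b}

FOLLOW(C) = ["a", "b"]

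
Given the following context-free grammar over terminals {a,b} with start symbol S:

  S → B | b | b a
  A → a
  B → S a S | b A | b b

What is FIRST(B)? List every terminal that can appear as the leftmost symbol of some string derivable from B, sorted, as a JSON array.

Compute FIRST by fixpoint:
[1]
  A via A→a: +{a}
  B via B→b A: +{b}
  S via S→B: +{b}
  S: {b}  A: {a}  B: {b}
[2] — fixpoint
  S: {b}  A: {a}  B: {b}

FIRST(B) = ["b"]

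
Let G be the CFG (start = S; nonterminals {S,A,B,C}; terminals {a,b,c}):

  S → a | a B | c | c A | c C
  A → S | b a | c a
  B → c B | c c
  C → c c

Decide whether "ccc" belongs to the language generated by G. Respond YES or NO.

CNF form of G:
  S -> T0 B | T2 A | T2 C | a | c
  A -> T0 B | T1 T0 | T2 A | T2 C | T2 T0 | a | c
  B -> T2 B | T2 T2
  C -> T2 T2
  T0 -> a
  T1 -> b
  T2 -> c

CYK table (by increasing span):
  cell(0,0) c: {A,S,T2}  orig:{A,S}
  cell(1,1) c: {A,S,T2}  orig:{A,S}
  cell(2,2) c: {A,S,T2}  orig:{A,S}
  cell(0,1) cc: {A,B,C,S}
  cell(1,2) cc: {A,B,C,S}
  cell(0,2) ccc: {A,B,S}

S ∈ T[0,2] ⇒ YES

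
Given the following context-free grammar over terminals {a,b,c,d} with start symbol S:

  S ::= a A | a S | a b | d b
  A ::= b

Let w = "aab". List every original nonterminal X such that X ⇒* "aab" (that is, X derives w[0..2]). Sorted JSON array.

Convert to CNF:
  S -> T0 A | T0 S | T0 T1 | T2 T1
  A -> b
  T0 -> a
  T1 -> b
  T2 -> d

Fill CYK table bottom-up, restricted to cells inside w[0..2]:
  [0..0]={T0}  "a"  orig:{}
  [1..1]={T0}  "a"  orig:{}
  [2..2]={A,T1}  "b"  orig:{A}
  [0..1]=∅  "aa"
  [1..2]={S}  "ab"
  [0..2]={S}  "aab"

Original NTs in T[0,2] deriving "aab": ["S"]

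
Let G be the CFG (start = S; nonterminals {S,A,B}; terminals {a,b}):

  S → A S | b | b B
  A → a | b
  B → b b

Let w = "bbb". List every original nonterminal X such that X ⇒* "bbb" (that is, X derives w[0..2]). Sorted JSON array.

Convert to CNF:
  S -> A S | T0 B | b
  A -> a | b
  B -> T0 T0
  T0 -> b

CYK table (by increasing span) (cells [i..j] with 0 ≤ i ≤ j ≤ 2 only):
  cell(0,0) b: {A,S,T0}  orig:{A,S}
  cell(1,1) b: {A,S,T0}  orig:{A,S}
  cell(2,2) b: {A,S,T0}  orig:{A,S}
  cell(0,1) bb: {B,S}
  cell(1,2) bb: {B,S}
  cell(0,2) bbb: {S}

Original NTs in T[0,2] deriving "bbb": ["S"]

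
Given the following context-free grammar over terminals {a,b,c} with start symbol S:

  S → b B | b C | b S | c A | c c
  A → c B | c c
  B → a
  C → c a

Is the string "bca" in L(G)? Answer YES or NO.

Convert to CNF:
  S -> T0 A | T0 T0 | T2 B | T2 C | T2 S
  A -> T0 B | T0 T0
  B -> a
  C -> T0 T1
  T0 -> c
  T1 -> a
  T2 -> b

CYK fill:
  [0..0]={T2}  "b"  orig:{}
  [1..1]={T0}  "c"  orig:{}
  [2..2]={B,T1}  "a"  orig:{B}
  [0..1]=∅  "bc"
  [1..2]={A,C}  "ca"
  [0..2]={S}  "bca"

S ∈ T[0,2] ⇒ YES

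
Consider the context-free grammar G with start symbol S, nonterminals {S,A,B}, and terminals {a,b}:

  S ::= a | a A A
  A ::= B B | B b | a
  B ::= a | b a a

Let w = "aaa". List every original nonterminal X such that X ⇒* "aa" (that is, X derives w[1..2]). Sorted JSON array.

Convert to CNF:
  S -> T1 X3 | a
  A -> B B | B T0 | a
  B -> T0 X2 | a
  T0 -> b
  T1 -> a
  X2 -> T1 T1
  X3 -> A A

Fill CYK table bottom-up, restricted to cells inside w[1..2]:
  T[1,1] 'a' = {A,B,S,T1}  orig:{A,B,S}
  T[2,2] 'a' = {A,B,S,T1}  orig:{A,B,S}
  T[1,2] 'aa' = {A,X2,X3}  orig:{A}

Original NTs in T[1,2] deriving "aa": ["A"]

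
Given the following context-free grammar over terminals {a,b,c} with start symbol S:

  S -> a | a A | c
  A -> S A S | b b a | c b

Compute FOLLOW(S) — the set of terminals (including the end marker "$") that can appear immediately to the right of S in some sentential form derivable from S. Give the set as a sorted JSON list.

FIRST sets, iterate to fixpoint:
pass 1:
  A via A→b b a: +{b}
  A via A→c b: +{c}
  S via S→a: +{a}
  S via S→c: +{c}
  FIRST(S)={a,c}  FIRST(A)={b,c}
pass 2:
  A via A→S A S: +{a}
  FIRST(S)={a,c}  FIRST(A)={a,b,c}
pass 3: (stable)
  FIRST(S)={a,c}  FIRST(A)={a,b,c}

FOLLOW sets:
seed FOLLOW(S) with $
iter 1:
  A→S A S: FOLLOW(S) ⊇ FIRST(A) = {a,b,c}; new: +{a,b,c}
  A→S A S: FOLLOW(A) ⊇ FIRST(S) = {a,c}; new: +{a,c}
  S→a A: FOLLOW(A) ⊇ FOLLOW(S) ⊇ {$,a,b,c}; new: +{$,b}
  FOLLOW(S)={$,a,b,c}  FOLLOW(A)={$,a,b,c}
iter 2: done
  FOLLOW(S)={$,a,b,c}  FOLLOW(A)={$,a,b,c}

FOLLOW(S) = ["$", "a", "b", "c"]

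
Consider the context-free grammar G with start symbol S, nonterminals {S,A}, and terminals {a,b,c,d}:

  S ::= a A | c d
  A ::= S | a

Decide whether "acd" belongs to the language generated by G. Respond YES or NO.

Convert to CNF:
  S -> T0 A | T1 T2
  A -> T0 A | T1 T2 | a
  T0 -> a
  T1 -> c
  T2 -> d

Fill CYK table bottom-up:
  T[0,0] 'a' = {A,T0}  orig:{A}
  T[1,1] 'c' = {T1}  orig:{}
  T[2,2] 'd' = {T2}  orig:{}
  T[0,1] 'ac' = ∅
  T[1,2] 'cd' = {A,S}
  T[0,2] 'acd' = {A,S}

S ∈ T[0,2] ⇒ YES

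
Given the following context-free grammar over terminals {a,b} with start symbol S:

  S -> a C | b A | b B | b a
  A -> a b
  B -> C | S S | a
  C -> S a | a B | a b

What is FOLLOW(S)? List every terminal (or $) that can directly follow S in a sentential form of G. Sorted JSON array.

Compute FIRST by fixpoint:
round 1:
  A via A→a b: +{a}
  B via B→a: +{a}
  C via C→a B: +{a}
  S via S→a C: +{a}
  S via S→b A: +{b}
  FIRST[S]={a,b}  FIRST[A]={a}  FIRST[B]={a}  FIRST[C]={a}
round 2:
  B via B→S S: +{b}
  C via C→S a: +{b}
  FIRST[S]={a,b}  FIRST[A]={a}  FIRST[B]={a,b}  FIRST[C]={a,b}
round 3: (stable)
  FIRST[S]={a,b}  FIRST[A]={a}  FIRST[B]={a,b}  FIRST[C]={a,b}

Compute FOLLOW by fixpoint:
initialize: $ ∈ FOLLOW(S)
round 1:
  B→S S: FOLLOW(S) ⊇ FIRST(S) = {a,b}; new: +{a,b}
  S→a C: FOLLOW(C) ⊇ FOLLOW(S) ⊇ {$,a,b}; new: +{$,a,b}
  S→b A: FOLLOW(A) ⊇ FOLLOW(S) ⊇ {$,a,b}; new: +{$,a,b}
  S→b B: FOLLOW(B) ⊇ FOLLOW(S) ⊇ {$,a,b}; new: +{$,a,b}
  S: {$,a,b}  A: {$,a,b}  B: {$,a,b}  C: {$,a,b}
round 2: (no change)
  S: {$,a,b}  A: {$,a,b}  B: {$,a,b}  C: {$,a,b}

FOLLOW(S) = ["$", "a", "b"]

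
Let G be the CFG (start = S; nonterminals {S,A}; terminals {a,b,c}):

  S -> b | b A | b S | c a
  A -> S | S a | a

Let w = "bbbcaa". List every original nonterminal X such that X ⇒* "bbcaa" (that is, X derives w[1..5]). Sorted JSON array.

Convert to CNF:
  S -> T1 A | T1 S | T2 T0 | b
  A -> S T0 | T1 A | T1 S | T2 T0 | a | b
  T0 -> a
  T1 -> b
  T2 -> c

Fill CYK table bottom-up, restricted to cells inside w[1..5]:
  cell(1,1) b: {A,S,T1}  orig:{A,S}
  cell(2,2) b: {A,S,T1}  orig:{A,S}
  cell(3,3) c: {T2}  orig:{}
  cell(4,4) a: {A,T0}  orig:{A}
  cell(5,5) a: {A,T0}  orig:{A}
  cell(1,2) bb: {A,S}
  cell(2,3) bc: ∅
  cell(3,4) ca: {A,S}
  cell(4,5) aa: ∅
  cell(1,3) bbc: ∅
  cell(2,4) bca: {A,S}
  cell(3,5) caa: {A}
  cell(1,4) bbca: {A,S}
  cell(2,5) bcaa: {A,S}
  cell(1,5) bbcaa: {A,S}

Original NTs in T[1,5] deriving "bbcaa": ["A", "S"]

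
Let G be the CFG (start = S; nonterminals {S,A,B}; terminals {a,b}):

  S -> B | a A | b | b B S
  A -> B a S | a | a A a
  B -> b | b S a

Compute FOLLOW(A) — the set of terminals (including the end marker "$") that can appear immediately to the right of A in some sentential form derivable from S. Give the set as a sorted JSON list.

Compute FIRST by fixpoint:
iter 1:
  A via A→a: +{a}
  B via B→b: +{b}
  S via S→B: +{b}
  S via S→a A: +{a}
  FIRST[S]={a,b}  FIRST[A]={a}  FIRST[B]={b}
iter 2:
  A via A→B a S: +{b}
  FIRST[S]={a,b}  FIRST[A]={a,b}  FIRST[B]={b}
iter 3: (no change)
  FIRST[S]={a,b}  FIRST[A]={a,b}  FIRST[B]={b}

FOLLOW sets:
seed FOLLOW(S) with $
iter 1:
  A→B a S: FOLLOW(B) ⊇ FIRST(a) = {a}; new: +{a}
  A→a A a: FOLLOW(A) ⊇ FIRST(a) = {a}; new: +{a}
  B→b S a: FOLLOW(S) ⊇ FIRST(a) = {a}; new: +{a}
  S→B: FOLLOW(B) ⊇ FOLLOW(S) ⊇ {$,a}; new: +{$}
  S→a A: FOLLOW(A) ⊇ FOLLOW(S) ⊇ {$,a}; new: +{$}
  S→b B S: FOLLOW(B) ⊇ FIRST(S) = {a,b}; new: +{b}
  FOLLOW(S)={$,a}  FOLLOW(A)={$,a}  FOLLOW(B)={$,a,b}
iter 2: done
  FOLLOW(S)={$,a}  FOLLOW(A)={$,a}  FOLLOW(B)={$,a,b}

FOLLOW(A) = ["$", "a"]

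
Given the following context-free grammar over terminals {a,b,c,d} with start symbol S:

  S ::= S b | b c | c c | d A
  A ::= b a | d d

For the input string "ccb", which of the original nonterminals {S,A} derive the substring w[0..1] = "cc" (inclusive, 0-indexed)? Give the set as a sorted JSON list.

Convert to CNF:
  S -> S T0 | T0 T3 | T2 A | T3 T3
  A -> T0 T1 | T2 T2
  T0 -> b
  T1 -> a
  T2 -> d
  T3 -> c

CYK table (by increasing span), restricted to cells inside w[0..1]:
  T[0,0] 'c' = {T3}  orig:{}
  T[1,1] 'c' = {T3}  orig:{}
  T[0,1] 'cc' = {S}

Original NTs in T[0,1] deriving "cc": ["S"]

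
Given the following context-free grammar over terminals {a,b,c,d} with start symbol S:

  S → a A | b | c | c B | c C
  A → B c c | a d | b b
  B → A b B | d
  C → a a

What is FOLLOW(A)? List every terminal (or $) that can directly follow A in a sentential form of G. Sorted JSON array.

FIRST iteration:
pass 1:
  A via A→a d: +{a}
  A via A→b b: +{b}
  B via B→A b B: +{a,b}
  B via B→d: +{d}
  C via C→a a: +{a}
  S via S→a A: +{a}
  S via S→b: +{b}
  S via S→c: +{c}
  FIRST(S)={a,b,c}  FIRST(A)={a,b}  FIRST(B)={a,b,d}  FIRST(C)={a}
pass 2:
  A via A→B c c: +{d}
  FIRST(S)={a,b,c}  FIRST(A)={a,b,d}  FIRST(B)={a,b,d}  FIRST(C)={a}
pass 3: (stable)
  FIRST(S)={a,b,c}  FIRST(A)={a,b,d}  FIRST(B)={a,b,d}  FIRST(C)={a}

Compute FOLLOW by fixpoint:
FOLLOW(S) := {$}
round 1:
  A→B c c: FOLLOW(B) ⊇ FIRST(c) = {c}; new: +{c}
  B→A b B: FOLLOW(A) ⊇ FIRST(b) = {b}; new: +{b}
  S→a A: FOLLOW(A) ⊇ FOLLOW(S) ⊇ {$}; new: +{$}
  S→c B: FOLLOW(B) ⊇ FOLLOW(S) ⊇ {$}; new: +{$}
  S→c C: FOLLOW(C) ⊇ FOLLOW(S) ⊇ {$}; new: +{$}
  FOLLOW(S)={$}  FOLLOW(A)={$,b}  FOLLOW(B)={$,c}  FOLLOW(C)={$}
round 2: (stable)
  FOLLOW(S)={$}  FOLLOW(A)={$,b}  FOLLOW(B)={$,c}  FOLLOW(C)={$}

FOLLOW(A) = ["$", "b"]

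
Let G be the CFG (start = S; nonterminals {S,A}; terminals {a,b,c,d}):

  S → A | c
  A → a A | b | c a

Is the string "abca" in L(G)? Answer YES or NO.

Convert to CNF:
  S -> T0 A | T1 T0 | b | c
  A -> T0 A | T1 T0 | b
  T0 -> a
  T1 -> c

Fill CYK table bottom-up:
  T[0,0] 'a' = {T0}  orig:{}
  T[1,1] 'b' = {A,S}
  T[2,2] 'c' = {S,T1}  orig:{S}
  T[3,3] 'a' = {T0}  orig:{}
  T[0,1] 'ab' = {A,S}
  T[1,2] 'bc' = ∅
  T[2,3] 'ca' = {A,S}
  T[0,2] 'abc' = ∅
  T[1,3] 'bca' = ∅
  T[0,3] 'abca' = ∅

S ∉ T[0,3] ⇒ NO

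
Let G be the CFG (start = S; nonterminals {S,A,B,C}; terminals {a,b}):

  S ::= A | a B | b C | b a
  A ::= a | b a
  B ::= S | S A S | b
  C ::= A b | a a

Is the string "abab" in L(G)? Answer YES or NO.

CNF form of G:
  S -> T0 C | T0 T1 | T1 B | a
  A -> T0 T1 | a
  B -> S X2 | T0 C | T0 T1 | T1 B | a | b
  C -> A T0 | T1 T1
  T0 -> b
  T1 -> a
  X2 -> A S

Fill CYK table bottom-up:
  cell(0,0) a: {A,B,S,T1}  orig:{A,B,S}
  cell(1,1) b: {B,T0}  orig:{B}
  cell(2,2) a: {A,B,S,T1}  orig:{A,B,S}
  cell(3,3) b: {B,T0}  orig:{B}
  cell(0,1) ab: {B,C,S}
  cell(1,2) ba: {A,B,S}
  cell(2,3) ab: {B,C,S}
  cell(0,2) aba: {B,S,X2}  orig:{B,S}
  cell(1,3) bab: {B,C,S}
  cell(0,3) abab: {B,S,X2}  orig:{B,S}

S ∈ T[0,3] ⇒ YES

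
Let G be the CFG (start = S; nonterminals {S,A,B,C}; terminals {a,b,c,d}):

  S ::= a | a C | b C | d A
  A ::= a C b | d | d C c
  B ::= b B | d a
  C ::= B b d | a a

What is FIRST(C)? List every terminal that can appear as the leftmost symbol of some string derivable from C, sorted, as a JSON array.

Compute FIRST by fixpoint:
[1]
  A via A→a C b: +{a}
  A via A→d: +{d}
  B via B→b B: +{b}
  B via B→d a: +{d}
  C via C→B b d: +{b,d}
  C via C→a a: +{a}
  S via S→a: +{a}
  S via S→b C: +{b}
  S via S→d A: +{d}
  FIRST[S]={a,b,d}  FIRST[A]={a,d}  FIRST[B]={b,d}  FIRST[C]={a,b,d}
[2] — fixpoint
  FIRST[S]={a,b,d}  FIRST[A]={a,d}  FIRST[B]={b,d}  FIRST[C]={a,b,d}

FIRST(C) = ["a", "b", "d"]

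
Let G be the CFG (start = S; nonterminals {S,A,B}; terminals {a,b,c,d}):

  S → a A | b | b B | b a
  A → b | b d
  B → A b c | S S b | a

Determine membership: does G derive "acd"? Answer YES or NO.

Convert to CNF:
  S -> T0 B | T0 T3 | T3 A | b
  A -> T0 T1 | b
  B -> A X4 | S X5 | a
  T0 -> b
  T1 -> d
  T2 -> c
  T3 -> a
  X4 -> T0 T2
  X5 -> S T0

CYK table (by increasing span):
  T[0,0] 'a' = {B,T3}  orig:{B}
  T[1,1] 'c' = {T2}  orig:{}
  T[2,2] 'd' = {T1}  orig:{}
  T[0,1] 'ac' = ∅
  T[1,2] 'cd' = ∅
  T[0,2] 'acd' = ∅

S ∉ T[0,2] ⇒ NO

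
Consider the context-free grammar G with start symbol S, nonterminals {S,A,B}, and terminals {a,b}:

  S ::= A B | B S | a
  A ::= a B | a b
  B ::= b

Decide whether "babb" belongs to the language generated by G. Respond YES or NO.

CNF form of G:
  S -> A B | B S | a
  A -> T0 B | T0 T1
  B -> b
  T0 -> a
  T1 -> b

CYK fill:
  cell(0,0) b: {B,T1}  orig:{B}
  cell(1,1) a: {S,T0}  orig:{S}
  cell(2,2) b: {B,T1}  orig:{B}
  cell(3,3) b: {B,T1}  orig:{B}
  cell(0,1) ba: {S}
  cell(1,2) ab: {A}
  cell(2,3) bb: ∅
  cell(0,2) bab: ∅
  cell(1,3) abb: {S}
  cell(0,3) babb: {S}

S ∈ T[0,3] ⇒ YES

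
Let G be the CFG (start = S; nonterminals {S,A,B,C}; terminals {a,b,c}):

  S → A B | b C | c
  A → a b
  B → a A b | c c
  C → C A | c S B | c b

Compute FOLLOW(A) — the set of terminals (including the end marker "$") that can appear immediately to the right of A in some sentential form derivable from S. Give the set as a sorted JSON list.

Compute FIRST by fixpoint:
round 1:
  A via A→a b: +{a}
  B via B→a A b: +{a}
  B via B→c c: +{c}
  C via C→c S B: +{c}
  S via S→A B: +{a}
  S via S→b C: +{b}
  S via S→c: +{c}
  FIRST[S]={a,b,c}  FIRST[A]={a}  FIRST[B]={a,c}  FIRST[C]={c}
round 2: (no change)
  FIRST[S]={a,b,c}  FIRST[A]={a}  FIRST[B]={a,c}  FIRST[C]={c}

FOLLOW iteration:
FOLLOW(S) := {$}
iter 1:
  B→a A b: FOLLOW(A) ⊇ FIRST(b) = {b}; new: +{b}
  C→C A: FOLLOW(C) ⊇ FIRST(A) = {a}; new: +{a}
  C→C A: FOLLOW(A) ⊇ FOLLOW(C) ⊇ {a}; new: +{a}
  C→c S B: FOLLOW(S) ⊇ FIRST(B) = {a,c}; new: +{a,c}
  C→c S B: FOLLOW(B) ⊇ FOLLOW(C) ⊇ {a}; new: +{a}
  S→A B: FOLLOW(A) ⊇ FIRST(B) = {a,c}; new: +{c}
  S→A B: FOLLOW(B) ⊇ FOLLOW(S) ⊇ {$,a,c}; new: +{$,c}
  S→b C: FOLLOW(C) ⊇ FOLLOW(S) ⊇ {$,a,c}; new: +{$,c}
  FOLLOW(S)={$,a,c}  FOLLOW(A)={a,b,c}  FOLLOW(B)={$,a,c}  FOLLOW(C)={$,a,c}
iter 2:
  C→C A: FOLLOW(A) ⊇ FOLLOW(C) ⊇ {$,a,c}; new: +{$}
  FOLLOW(S)={$,a,c}  FOLLOW(A)={$,a,b,c}  FOLLOW(B)={$,a,c}  FOLLOW(C)={$,a,c}
iter 3: done
  FOLLOW(S)={$,a,c}  FOLLOW(A)={$,a,b,c}  FOLLOW(B)={$,a,c}  FOLLOW(C)={$,a,c}

FOLLOW(A) = ["$", "a", "b", "c"]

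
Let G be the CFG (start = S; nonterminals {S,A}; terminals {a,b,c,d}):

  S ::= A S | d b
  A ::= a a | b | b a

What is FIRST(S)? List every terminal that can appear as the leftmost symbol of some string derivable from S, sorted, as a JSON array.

FIRST iteration:
pass 1:
  A via A→a a: +{a}
  A via A→b: +{b}
  S via S→A S: +{a,b}
  S via S→d b: +{d}
  S: {a,b,d}  A: {a,b}
pass 2: (stable)
  S: {a,b,d}  A: {a,b}

FIRST(S) = ["a", "b", "d"]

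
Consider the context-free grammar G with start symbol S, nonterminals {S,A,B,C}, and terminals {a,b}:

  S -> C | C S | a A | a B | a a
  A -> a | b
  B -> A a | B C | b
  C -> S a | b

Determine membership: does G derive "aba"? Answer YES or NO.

Convert to CNF:
  S -> C S | S T0 | T0 A | T0 B | T0 T0 | b
  A -> a | b
  B -> A T0 | B C | b
  C -> S T0 | b
  T0 -> a

CYK table (by increasing span):
  T[0,0] 'a' = {A,T0}  orig:{A}
  T[1,1] 'b' = {A,B,C,S}
  T[2,2] 'a' = {A,T0}  orig:{A}
  T[0,1] 'ab' = {S}
  T[1,2] 'ba' = {B,C,S}
  T[0,2] 'aba' = {C,S}

S ∈ T[0,2] ⇒ YES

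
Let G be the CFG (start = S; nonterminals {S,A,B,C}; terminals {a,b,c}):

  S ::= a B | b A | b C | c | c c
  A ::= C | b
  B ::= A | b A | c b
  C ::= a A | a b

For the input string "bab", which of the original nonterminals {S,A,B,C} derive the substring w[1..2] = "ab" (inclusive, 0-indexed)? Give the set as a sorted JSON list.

CNF form of G:
  S -> T0 B | T1 A | T1 C | T2 T2 | c
  A -> T0 A | T0 T1 | b
  B -> T0 A | T0 T1 | T1 A | T2 T1 | b
  C -> T0 A | T0 T1
  T0 -> a
  T1 -> b
  T2 -> c

Fill CYK table bottom-up (cells [i..j] with 1 ≤ i ≤ j ≤ 2 only):
  T[1,1] 'a' = {T0}  orig:{}
  T[2,2] 'b' = {A,B,T1}  orig:{A,B}
  T[1,2] 'ab' = {A,B,C,S}

Original NTs in T[1,2] deriving "ab": ["A", "B", "C", "S"]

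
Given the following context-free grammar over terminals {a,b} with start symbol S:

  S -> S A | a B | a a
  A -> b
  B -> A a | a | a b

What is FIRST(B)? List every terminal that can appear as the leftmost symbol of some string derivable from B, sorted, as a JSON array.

FIRST sets, iterate to fixpoint:
round 1:
  A via A→b: +{b}
  B via B→A a: +{b}
  B via B→a: +{a}
  S via S→a B: +{a}
  FIRST[S]={a}  FIRST[A]={b}  FIRST[B]={a,b}
round 2: done
  FIRST[S]={a}  FIRST[A]={b}  FIRST[B]={a,b}

FIRST(B) = ["a", "b"]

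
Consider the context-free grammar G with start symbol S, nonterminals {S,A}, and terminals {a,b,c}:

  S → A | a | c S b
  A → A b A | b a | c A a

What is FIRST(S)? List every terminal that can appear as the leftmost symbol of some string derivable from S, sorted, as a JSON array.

Compute FIRST by fixpoint:
iter 1:
  A via A→b a: +{b}
  A via A→c A a: +{c}
  S via S→A: +{b,c}
  S via S→a: +{a}
  FIRST[S]={a,b,c}  FIRST[A]={b,c}
iter 2: (stable)
  FIRST[S]={a,b,c}  FIRST[A]={b,c}

FIRST(S) = ["a", "b", "c"]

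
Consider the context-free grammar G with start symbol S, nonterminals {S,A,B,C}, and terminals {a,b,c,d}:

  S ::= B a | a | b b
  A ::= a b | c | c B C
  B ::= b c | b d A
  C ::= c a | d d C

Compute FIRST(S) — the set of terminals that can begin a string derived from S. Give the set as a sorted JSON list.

Compute FIRST by fixpoint:
iter 1:
  A via A→a b: +{a}
  A via A→c: +{c}
  B via B→b c: +{b}
  C via C→c a: +{c}
  C via C→d d C: +{d}
  S via S→B a: +{b}
  S via S→a: +{a}
  FIRST[S]={a,b}  FIRST[A]={a,c}  FIRST[B]={b}  FIRST[C]={c,d}
iter 2: done
  FIRST[S]={a,b}  FIRST[A]={a,c}  FIRST[B]={b}  FIRST[C]={c,d}

FIRST(S) = ["a", "b"]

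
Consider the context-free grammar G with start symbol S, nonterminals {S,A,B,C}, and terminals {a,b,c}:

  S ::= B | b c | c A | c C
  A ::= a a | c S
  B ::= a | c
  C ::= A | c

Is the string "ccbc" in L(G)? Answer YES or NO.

Convert to CNF:
  S -> T1 A | T1 C | T2 T1 | a | c
  A -> T0 T0 | T1 S
  B -> a | c
  C -> T0 T0 | T1 S | c
  T0 -> a
  T1 -> c
  T2 -> b

CYK table (by increasing span):
  cell(0,0) c: {B,C,S,T1}  orig:{B,C,S}
  cell(1,1) c: {B,C,S,T1}  orig:{B,C,S}
  cell(2,2) b: {T2}  orig:{}
  cell(3,3) c: {B,C,S,T1}  orig:{B,C,S}
  cell(0,1) cc: {A,C,S}
  cell(1,2) cb: ∅
  cell(2,3) bc: {S}
  cell(0,2) ccb: ∅
  cell(1,3) cbc: {A,C}
  cell(0,3) ccbc: {S}

S ∈ T[0,3] ⇒ YES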